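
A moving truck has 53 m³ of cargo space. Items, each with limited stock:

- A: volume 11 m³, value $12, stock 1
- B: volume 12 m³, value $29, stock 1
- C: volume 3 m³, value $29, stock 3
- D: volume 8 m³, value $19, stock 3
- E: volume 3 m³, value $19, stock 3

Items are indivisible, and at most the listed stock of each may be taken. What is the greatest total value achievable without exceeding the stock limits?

Best selections within volume 53 and stock limits:
- 1×A + 3×C + 3×D + 3×E: volume 53, value 213
- 1×B + 3×C + 2×D + 3×E: volume 46, value 211
- 1×B + 3×C + 3×D + 2×E: volume 51, value 211
- 1×A + 1×B + 3×C + 1×D + 3×E: volume 49, value 204
Best: $213.

$213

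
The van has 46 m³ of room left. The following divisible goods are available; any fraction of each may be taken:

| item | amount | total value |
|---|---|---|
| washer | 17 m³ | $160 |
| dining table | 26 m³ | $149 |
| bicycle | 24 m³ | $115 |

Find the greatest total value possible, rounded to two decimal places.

323.38

Take in order of value per unit:
- washer (160/17 per unit): all 17 → value 160, running total 160.00
- dining table (149/26 per unit): all 26 → value 149, running total 309.00
- bicycle (115/24 per unit): 3 of 24 → value 3×115/24 = 14.3750, running total 323.38
Total 323.38.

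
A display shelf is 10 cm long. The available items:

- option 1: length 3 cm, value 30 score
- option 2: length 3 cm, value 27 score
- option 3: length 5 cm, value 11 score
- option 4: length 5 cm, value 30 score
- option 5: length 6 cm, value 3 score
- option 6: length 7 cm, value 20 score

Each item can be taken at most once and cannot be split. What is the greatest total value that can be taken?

60 score

Check high-value combinations within 10 cm:
- option 1+option 4: length 3+5=8, value 30+30=60
- option 1+option 2: length 3+3=6, value 30+27=57
- option 2+option 4: length 3+5=8, value 27+30=57
Best: 60 score.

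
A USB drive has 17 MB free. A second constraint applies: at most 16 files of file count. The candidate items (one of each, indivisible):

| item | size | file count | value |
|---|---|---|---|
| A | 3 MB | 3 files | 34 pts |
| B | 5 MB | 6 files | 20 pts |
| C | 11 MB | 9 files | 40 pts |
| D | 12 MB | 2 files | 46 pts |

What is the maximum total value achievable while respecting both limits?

80 pts

Feasible sets respecting both limits:
- A+D: size 15, file count 5, value 80
- A+C: size 14, file count 12, value 74
- B+D: size 17, file count 8, value 66
Best: 80 pts.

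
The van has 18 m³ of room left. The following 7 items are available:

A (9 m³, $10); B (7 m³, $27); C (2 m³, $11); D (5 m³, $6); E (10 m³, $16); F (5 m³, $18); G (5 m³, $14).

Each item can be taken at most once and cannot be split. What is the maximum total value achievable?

Check high-value combinations within 18 m³:
- B+F+G: volume 7+5+5=17, value 27+18+14=59
- B+C+F: volume 7+2+5=14, value 27+11+18=56
- B+C+G: volume 7+2+5=14, value 27+11+14=52
- B+D+F: volume 7+5+5=17, value 27+6+18=51
- C+D+F+G: volume 2+5+5+5=17, value 11+6+18+14=49
Best: $59.

$59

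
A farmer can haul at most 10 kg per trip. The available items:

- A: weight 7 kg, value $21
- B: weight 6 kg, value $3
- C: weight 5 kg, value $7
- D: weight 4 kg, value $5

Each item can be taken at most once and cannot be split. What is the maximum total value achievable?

$21

This is a 0/1 knapsack; check combinations near the capacity.
- A: weight 7, value 21
- C+D: weight 5+4=9, value 7+5=12
- B+D: weight 6+4=10, value 3+5=8
Best: $21.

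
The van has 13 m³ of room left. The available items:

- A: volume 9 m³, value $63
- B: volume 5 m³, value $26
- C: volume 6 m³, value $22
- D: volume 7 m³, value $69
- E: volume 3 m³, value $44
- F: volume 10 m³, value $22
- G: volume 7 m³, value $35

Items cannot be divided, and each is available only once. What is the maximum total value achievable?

Check high-value combinations within 13 m³:
- D+E: volume 7+3=10, value 69+44=113
- A+E: volume 9+3=12, value 63+44=107
- B+D: volume 5+7=12, value 26+69=95
- C+D: volume 6+7=13, value 22+69=91
- E+G: volume 3+7=10, value 44+35=79
Best: $113.

$113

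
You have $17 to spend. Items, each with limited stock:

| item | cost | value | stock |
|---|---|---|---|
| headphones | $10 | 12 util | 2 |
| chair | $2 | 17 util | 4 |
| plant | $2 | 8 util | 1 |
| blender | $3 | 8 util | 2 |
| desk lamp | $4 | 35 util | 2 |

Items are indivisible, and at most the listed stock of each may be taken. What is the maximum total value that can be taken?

Top feasible selections:
- 4×chair + 2×desk lamp: cost 16, value 138
- 3×chair + 1×plant + 2×desk lamp: cost 16, value 129
Best: 138 util.

138 util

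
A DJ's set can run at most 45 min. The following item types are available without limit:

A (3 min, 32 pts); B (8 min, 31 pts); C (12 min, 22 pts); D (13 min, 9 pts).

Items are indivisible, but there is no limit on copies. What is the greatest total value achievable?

480 pts

Best value-per-unit is A at 32/3, and filling with it alone uses duration 15×3=45. No mix of the others beats 15×32 = 480.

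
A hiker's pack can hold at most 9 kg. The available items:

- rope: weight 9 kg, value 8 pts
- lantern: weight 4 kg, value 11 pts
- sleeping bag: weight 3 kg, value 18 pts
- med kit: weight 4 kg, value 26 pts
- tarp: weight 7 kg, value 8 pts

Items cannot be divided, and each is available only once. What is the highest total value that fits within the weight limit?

Check high-value combinations within 9 kg:
- sleeping bag+med kit: weight 3+4=7, value 18+26=44
- lantern+med kit: weight 4+4=8, value 11+26=37
- lantern+sleeping bag: weight 4+3=7, value 11+18=29
- med kit: weight 4, value 26
Best: 44 pts.

44 pts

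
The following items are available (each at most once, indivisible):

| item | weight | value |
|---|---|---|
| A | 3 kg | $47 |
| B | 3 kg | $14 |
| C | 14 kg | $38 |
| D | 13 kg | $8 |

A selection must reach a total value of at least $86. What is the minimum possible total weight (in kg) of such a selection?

20

Subsets with value ≥ 86, sorted by total weight:
- A+B+C: weight 20, value 99
- A+C+D: weight 30, value 93
- A+B+C+D: weight 33, value 107
Minimum weight: 20 kg.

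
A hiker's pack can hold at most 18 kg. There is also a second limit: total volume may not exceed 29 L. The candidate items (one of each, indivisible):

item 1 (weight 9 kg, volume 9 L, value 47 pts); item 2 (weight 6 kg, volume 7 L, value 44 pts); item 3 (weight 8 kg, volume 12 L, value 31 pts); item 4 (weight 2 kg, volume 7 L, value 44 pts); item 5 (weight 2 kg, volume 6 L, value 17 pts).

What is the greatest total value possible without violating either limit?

Feasible sets respecting both limits:
- item 1+item 2+item 4: weight 17, volume 23, value 135
- item 2+item 3+item 4: weight 16, volume 26, value 119
- item 1+item 2+item 5: weight 17, volume 22, value 108
- item 1+item 4+item 5: weight 13, volume 22, value 108
Best: 135 pts.

135 pts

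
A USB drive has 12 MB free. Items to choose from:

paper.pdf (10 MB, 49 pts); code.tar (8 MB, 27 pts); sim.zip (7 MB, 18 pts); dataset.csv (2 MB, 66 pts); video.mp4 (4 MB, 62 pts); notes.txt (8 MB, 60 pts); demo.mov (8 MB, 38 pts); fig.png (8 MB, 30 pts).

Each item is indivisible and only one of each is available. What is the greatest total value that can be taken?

This is a 0/1 knapsack; check combinations near the capacity.
- dataset.csv+video.mp4: size 2+4=6, value 66+62=128
- dataset.csv+notes.txt: size 2+8=10, value 66+60=126
- video.mp4+notes.txt: size 4+8=12, value 62+60=122
- paper.pdf+dataset.csv: size 10+2=12, value 49+66=115
Best: 128 pts.

128 pts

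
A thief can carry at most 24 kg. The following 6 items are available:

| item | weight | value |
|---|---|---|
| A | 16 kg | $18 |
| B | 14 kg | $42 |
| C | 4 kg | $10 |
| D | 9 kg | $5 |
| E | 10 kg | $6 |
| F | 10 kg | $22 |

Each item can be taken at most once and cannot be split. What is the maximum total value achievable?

$64

This is a 0/1 knapsack; check combinations near the capacity.
- B+F: weight 14+10=24, value 42+22=64
- B+C: weight 14+4=18, value 42+10=52
- B+E: weight 14+10=24, value 42+6=48
Best: $64.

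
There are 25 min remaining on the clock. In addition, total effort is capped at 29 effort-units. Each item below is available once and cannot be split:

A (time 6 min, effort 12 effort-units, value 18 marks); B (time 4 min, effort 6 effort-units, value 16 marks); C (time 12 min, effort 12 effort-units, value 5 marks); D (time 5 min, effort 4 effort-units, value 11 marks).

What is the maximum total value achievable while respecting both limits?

Feasible sets respecting both limits:
- A+B+D: time 15, effort 22, value 45
- A+B: time 10, effort 18, value 34
- A+C+D: time 23, effort 28, value 34
- B+C+D: time 21, effort 22, value 32
Best: 45 marks.

45 marks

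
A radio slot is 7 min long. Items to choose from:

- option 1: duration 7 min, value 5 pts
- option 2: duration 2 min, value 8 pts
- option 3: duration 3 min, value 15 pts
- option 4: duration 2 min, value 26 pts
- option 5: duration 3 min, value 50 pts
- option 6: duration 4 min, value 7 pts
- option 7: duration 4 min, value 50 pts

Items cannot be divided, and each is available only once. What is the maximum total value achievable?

This is a 0/1 knapsack; check combinations near the capacity.
- option 5+option 7: duration 3+4=7, value 50+50=100
- option 2+option 4+option 5: duration 2+2+3=7, value 8+26+50=84
- option 4+option 5: duration 2+3=5, value 26+50=76
- option 4+option 7: duration 2+4=6, value 26+50=76
- option 3+option 5: duration 3+3=6, value 15+50=65
Best: 100 pts.

100 pts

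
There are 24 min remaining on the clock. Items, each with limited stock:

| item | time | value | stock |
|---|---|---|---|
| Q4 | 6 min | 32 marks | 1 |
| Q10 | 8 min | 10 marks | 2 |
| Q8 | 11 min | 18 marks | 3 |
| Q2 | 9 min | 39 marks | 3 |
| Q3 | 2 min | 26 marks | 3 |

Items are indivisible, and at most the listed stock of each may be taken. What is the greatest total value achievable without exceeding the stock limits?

156 marks

Top feasible selections:
- 2×Q2 + 3×Q3: time 24, value 156
- 1×Q4 + 1×Q2 + 3×Q3: time 21, value 149
Best: 156 marks.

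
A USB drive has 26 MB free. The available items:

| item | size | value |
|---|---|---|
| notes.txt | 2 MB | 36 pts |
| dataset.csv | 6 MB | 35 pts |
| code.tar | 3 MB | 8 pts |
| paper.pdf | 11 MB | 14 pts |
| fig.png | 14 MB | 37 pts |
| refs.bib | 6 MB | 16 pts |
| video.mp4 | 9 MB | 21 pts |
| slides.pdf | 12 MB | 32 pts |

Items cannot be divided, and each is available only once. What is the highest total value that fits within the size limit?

119 pts

Check high-value combinations within 26 MB:
- notes.txt+dataset.csv+refs.bib+slides.pdf: size 2+6+6+12=26, value 36+35+16+32=119
- notes.txt+dataset.csv+code.tar+fig.png: size 2+6+3+14=25, value 36+35+8+37=116
- notes.txt+dataset.csv+code.tar+refs.bib+video.mp4: size 2+6+3+6+9=26, value 36+35+8+16+21=116
Best: 119 pts.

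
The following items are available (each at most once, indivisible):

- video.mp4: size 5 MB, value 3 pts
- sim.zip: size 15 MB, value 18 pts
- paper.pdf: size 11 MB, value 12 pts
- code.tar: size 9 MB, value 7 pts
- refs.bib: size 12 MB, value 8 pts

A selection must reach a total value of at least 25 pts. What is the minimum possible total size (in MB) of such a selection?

24

Subsets with value ≥ 25, sorted by total size:
- sim.zip+code.tar: size 24, value 25
- sim.zip+paper.pdf: size 26, value 30
- sim.zip+refs.bib: size 27, value 26
- video.mp4+sim.zip+code.tar: size 29, value 28
Minimum size: 24 MB.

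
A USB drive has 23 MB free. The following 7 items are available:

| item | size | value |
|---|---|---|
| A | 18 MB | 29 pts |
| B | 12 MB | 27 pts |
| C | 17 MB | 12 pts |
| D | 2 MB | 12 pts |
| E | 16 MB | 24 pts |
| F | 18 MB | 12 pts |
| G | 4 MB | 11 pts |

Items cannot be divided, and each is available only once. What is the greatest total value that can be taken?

50 pts

Check high-value combinations within 23 MB:
- B+D+G: size 12+2+4=18, value 27+12+11=50
- D+E+G: size 2+16+4=22, value 12+24+11=47
- A+D: size 18+2=20, value 29+12=41
- A+G: size 18+4=22, value 29+11=40
Best: 50 pts.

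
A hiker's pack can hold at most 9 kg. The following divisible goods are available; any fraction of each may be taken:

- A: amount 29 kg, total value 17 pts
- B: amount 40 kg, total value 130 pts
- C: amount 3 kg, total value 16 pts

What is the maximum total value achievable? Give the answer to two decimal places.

35.50

Take in order of value per unit:
- C (16/3 per unit): all 3 → value 16, running total 16.00
- B (130/40 per unit): 6 of 40 → value 6×130/40 = 19.5000, running total 35.50
Total 35.50.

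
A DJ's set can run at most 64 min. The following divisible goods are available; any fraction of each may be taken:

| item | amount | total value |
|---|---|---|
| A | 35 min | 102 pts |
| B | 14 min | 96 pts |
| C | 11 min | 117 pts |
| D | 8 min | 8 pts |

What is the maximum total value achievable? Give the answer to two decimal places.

319.00

Take in order of value per unit:
- C (117/11 per unit): all 11 → value 117, running total 117.00
- B (96/14 per unit): all 14 → value 96, running total 213.00
- A (102/35 per unit): all 35 → value 102, running total 315.00
- D (8/8 per unit): 4 of 8 → value 4×8/8 = 4.0000, running total 319.00
Total 319.00.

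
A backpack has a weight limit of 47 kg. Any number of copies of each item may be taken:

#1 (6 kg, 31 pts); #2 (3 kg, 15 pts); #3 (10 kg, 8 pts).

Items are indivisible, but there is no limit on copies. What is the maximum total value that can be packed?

232 pts

Best value-per-unit is #1 at 31/6; filling with it alone gives 7×31 = 217.
Optimal mix: 7×#1 + 1×#2 → weight 45, value 232.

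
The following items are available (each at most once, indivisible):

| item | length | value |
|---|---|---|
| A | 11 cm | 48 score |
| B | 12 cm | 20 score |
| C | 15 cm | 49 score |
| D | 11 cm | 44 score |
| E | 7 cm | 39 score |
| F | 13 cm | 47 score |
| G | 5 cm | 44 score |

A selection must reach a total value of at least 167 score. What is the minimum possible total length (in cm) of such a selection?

Subsets with value ≥ 167, sorted by total length:
- A+D+E+G: length 34, value 175
- A+E+F+G: length 36, value 178
Minimum length: 34 cm.

34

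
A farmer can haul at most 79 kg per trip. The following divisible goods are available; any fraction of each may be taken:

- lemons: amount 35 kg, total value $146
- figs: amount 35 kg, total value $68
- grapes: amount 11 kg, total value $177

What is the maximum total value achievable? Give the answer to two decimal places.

387.11

Take in order of value per unit:
- grapes (177/11 per unit): all 11 → value 177, running total 177.00
- lemons (146/35 per unit): all 35 → value 146, running total 323.00
- figs (68/35 per unit): 33 of 35 → value 33×68/35 = 64.1143, running total 387.11
Total 387.11.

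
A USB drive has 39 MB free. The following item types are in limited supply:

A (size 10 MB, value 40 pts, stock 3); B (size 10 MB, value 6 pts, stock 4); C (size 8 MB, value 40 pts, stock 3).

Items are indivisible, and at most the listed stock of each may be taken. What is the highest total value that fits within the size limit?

Top feasible selections:
- 1×A + 3×C: size 34, value 160
- 2×A + 2×C: size 36, value 160
- 3×A + 1×C: size 38, value 160
Best: 160 pts.

160 pts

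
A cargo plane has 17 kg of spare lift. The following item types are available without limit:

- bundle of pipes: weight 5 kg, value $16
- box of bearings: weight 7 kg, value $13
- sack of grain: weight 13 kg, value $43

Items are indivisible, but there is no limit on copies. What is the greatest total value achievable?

$48

Best value-per-unit is sack of grain at 43/13; filling with it alone gives 1×43 = 43.
Optimal mix: 3×bundle of pipes → weight 15, value 48.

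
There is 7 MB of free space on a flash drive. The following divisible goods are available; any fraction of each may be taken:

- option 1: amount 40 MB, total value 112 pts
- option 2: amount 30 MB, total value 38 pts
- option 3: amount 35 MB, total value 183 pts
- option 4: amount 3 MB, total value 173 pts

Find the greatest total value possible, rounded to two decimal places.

Take in order of value per unit:
- option 4 (173/3 per unit): all 3 → value 173, running total 173.00
- option 3 (183/35 per unit): 4 of 35 → value 4×183/35 = 20.9143, running total 193.91
Total 193.91.

193.91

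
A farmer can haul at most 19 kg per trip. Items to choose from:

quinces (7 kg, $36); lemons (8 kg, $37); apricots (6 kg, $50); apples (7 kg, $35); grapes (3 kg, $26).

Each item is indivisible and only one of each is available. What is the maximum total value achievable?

Check high-value combinations within 19 kg:
- lemons+apricots+grapes: weight 8+6+3=17, value 37+50+26=113
- quinces+apricots+grapes: weight 7+6+3=16, value 36+50+26=112
- apricots+apples+grapes: weight 6+7+3=16, value 50+35+26=111
Best: $113.

$113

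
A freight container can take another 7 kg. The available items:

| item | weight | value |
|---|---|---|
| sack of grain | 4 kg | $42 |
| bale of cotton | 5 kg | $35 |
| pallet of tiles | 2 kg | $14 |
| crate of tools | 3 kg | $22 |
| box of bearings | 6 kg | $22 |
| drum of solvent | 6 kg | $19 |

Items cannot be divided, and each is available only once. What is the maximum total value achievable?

This is a 0/1 knapsack; check combinations near the capacity.
- sack of grain+crate of tools: weight 4+3=7, value 42+22=64
- sack of grain+pallet of tiles: weight 4+2=6, value 42+14=56
- bale of cotton+pallet of tiles: weight 5+2=7, value 35+14=49
Best: $64.

$64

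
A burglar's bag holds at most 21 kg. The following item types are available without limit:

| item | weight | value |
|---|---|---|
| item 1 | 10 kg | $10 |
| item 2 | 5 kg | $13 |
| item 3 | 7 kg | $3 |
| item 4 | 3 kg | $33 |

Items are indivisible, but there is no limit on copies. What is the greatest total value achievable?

Best value-per-unit is item 4 at 33/3, and filling with it alone uses weight 7×3=21. No mix of the others beats 7×33 = 231.

$231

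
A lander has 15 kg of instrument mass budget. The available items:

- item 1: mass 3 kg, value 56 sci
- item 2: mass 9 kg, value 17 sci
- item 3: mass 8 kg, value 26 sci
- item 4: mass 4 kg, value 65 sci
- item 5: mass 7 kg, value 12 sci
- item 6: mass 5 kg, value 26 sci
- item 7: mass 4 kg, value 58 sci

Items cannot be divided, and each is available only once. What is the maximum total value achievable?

179 sci

Check high-value combinations within 15 kg:
- item 1+item 4+item 7: mass 3+4+4=11, value 56+65+58=179
- item 4+item 6+item 7: mass 4+5+4=13, value 65+26+58=149
- item 1+item 4+item 6: mass 3+4+5=12, value 56+65+26=147
- item 1+item 3+item 4: mass 3+8+4=15, value 56+26+65=147
Best: 179 sci.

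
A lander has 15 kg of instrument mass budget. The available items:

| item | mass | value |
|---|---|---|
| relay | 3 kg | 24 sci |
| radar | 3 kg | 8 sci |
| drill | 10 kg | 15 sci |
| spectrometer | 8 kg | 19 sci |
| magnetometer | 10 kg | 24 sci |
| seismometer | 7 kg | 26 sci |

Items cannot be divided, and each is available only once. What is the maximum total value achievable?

Check high-value combinations within 15 kg:
- relay+radar+seismometer: mass 3+3+7=13, value 24+8+26=58
- relay+radar+spectrometer: mass 3+3+8=14, value 24+8+19=51
- relay+seismometer: mass 3+7=10, value 24+26=50
Best: 58 sci.

58 sci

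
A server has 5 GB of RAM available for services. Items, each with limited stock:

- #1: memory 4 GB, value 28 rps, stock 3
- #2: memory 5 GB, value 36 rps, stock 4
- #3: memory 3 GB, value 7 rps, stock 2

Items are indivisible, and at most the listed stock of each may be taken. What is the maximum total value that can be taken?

Best selections within memory 5 and stock limits:
- 1×#2: memory 5, value 36
- 1×#1: memory 4, value 28
- 1×#3: memory 3, value 7
Best: 36 rps.

36 rps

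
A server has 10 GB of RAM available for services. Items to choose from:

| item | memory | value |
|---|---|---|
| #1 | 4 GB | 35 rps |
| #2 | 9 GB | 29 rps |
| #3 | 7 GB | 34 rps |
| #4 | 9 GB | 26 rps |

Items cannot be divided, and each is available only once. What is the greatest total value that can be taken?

35 rps

Check high-value combinations within 10 GB:
- #1: memory 4, value 35
- #3: memory 7, value 34
- #2: memory 9, value 29
Best: 35 rps.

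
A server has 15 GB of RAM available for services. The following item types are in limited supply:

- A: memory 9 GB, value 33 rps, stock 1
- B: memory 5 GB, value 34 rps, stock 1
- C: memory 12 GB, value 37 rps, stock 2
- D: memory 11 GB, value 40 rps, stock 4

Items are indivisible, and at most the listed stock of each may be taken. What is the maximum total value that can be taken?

Best selections within memory 15 and stock limits:
- 1×A + 1×B: memory 14, value 67
- 1×D: memory 11, value 40
- 1×C: memory 12, value 37
- 1×B: memory 5, value 34
Best: 67 rps.

67 rps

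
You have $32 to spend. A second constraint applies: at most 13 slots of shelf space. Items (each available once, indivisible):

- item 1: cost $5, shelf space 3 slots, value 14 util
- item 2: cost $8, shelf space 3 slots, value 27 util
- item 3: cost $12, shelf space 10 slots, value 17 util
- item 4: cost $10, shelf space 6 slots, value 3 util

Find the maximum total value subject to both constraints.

44 util

Feasible sets respecting both limits:
- item 2+item 3: cost 20, shelf space 13, value 44
- item 1+item 2+item 4: cost 23, shelf space 12, value 44
- item 1+item 2: cost 13, shelf space 6, value 41
Best: 44 util.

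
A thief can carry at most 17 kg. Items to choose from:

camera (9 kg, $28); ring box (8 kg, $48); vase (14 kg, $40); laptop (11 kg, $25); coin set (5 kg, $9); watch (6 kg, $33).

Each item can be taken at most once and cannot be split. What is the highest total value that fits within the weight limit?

Check high-value combinations within 17 kg:
- ring box+watch: weight 8+6=14, value 48+33=81
- camera+ring box: weight 9+8=17, value 28+48=76
- camera+watch: weight 9+6=15, value 28+33=61
- laptop+watch: weight 11+6=17, value 25+33=58
- ring box+coin set: weight 8+5=13, value 48+9=57
Best: $81.

$81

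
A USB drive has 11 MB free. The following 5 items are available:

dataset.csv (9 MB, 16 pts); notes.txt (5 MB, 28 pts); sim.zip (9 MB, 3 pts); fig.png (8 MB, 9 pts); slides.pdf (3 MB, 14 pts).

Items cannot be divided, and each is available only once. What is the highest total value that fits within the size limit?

42 pts

This is a 0/1 knapsack; check combinations near the capacity.
- notes.txt+slides.pdf: size 5+3=8, value 28+14=42
- notes.txt: size 5, value 28
- fig.png+slides.pdf: size 8+3=11, value 9+14=23
- dataset.csv: size 9, value 16
Best: 42 pts.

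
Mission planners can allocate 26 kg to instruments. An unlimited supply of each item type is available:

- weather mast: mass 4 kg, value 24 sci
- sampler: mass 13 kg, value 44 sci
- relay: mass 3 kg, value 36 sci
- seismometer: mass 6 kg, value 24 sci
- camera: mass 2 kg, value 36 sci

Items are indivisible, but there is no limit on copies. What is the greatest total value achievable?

Best value-per-unit is camera at 36/2, and filling with it alone uses mass 13×2=26. No mix of the others beats 13×36 = 468.

468 sci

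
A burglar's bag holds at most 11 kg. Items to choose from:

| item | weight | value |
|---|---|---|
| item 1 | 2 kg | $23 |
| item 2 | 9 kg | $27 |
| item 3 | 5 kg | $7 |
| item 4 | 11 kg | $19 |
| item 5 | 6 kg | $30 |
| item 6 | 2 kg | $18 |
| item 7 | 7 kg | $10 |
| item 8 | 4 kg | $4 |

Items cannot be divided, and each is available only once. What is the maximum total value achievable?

$71

This is a 0/1 knapsack; check combinations near the capacity.
- item 1+item 5+item 6: weight 2+6+2=10, value 23+30+18=71
- item 1+item 5: weight 2+6=8, value 23+30=53
- item 1+item 6+item 7: weight 2+2+7=11, value 23+18+10=51
- item 1+item 2: weight 2+9=11, value 23+27=50
- item 5+item 6: weight 6+2=8, value 30+18=48
Best: $71.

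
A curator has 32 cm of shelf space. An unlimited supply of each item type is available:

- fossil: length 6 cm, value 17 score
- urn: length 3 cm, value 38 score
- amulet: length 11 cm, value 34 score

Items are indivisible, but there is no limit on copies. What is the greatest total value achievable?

380 score

Best value-per-unit is urn at 38/3, and filling with it alone uses length 10×3=30. No mix of the others beats 10×38 = 380.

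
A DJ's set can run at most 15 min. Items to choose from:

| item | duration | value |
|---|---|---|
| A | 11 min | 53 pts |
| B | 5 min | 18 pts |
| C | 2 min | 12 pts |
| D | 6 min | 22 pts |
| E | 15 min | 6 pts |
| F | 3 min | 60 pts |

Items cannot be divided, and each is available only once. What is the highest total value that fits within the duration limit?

This is a 0/1 knapsack; check combinations near the capacity.
- A+F: duration 11+3=14, value 53+60=113
- B+D+F: duration 5+6+3=14, value 18+22+60=100
- C+D+F: duration 2+6+3=11, value 12+22+60=94
Best: 113 pts.

113 pts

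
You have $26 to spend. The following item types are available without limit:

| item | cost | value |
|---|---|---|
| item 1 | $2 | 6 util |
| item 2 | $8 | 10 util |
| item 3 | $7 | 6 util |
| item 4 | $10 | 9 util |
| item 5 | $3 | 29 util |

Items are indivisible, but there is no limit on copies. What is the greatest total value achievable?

238 util

Best value-per-unit is item 5 at 29/3; filling with it alone gives 8×29 = 232.
Optimal mix: 1×item 1 + 8×item 5 → cost 26, value 238.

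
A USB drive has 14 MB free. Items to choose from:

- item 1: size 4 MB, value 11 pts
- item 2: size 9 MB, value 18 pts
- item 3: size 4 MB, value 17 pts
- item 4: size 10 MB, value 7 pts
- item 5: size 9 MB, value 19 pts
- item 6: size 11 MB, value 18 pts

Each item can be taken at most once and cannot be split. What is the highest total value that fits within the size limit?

36 pts

Check high-value combinations within 14 MB:
- item 3+item 5: size 4+9=13, value 17+19=36
- item 2+item 3: size 9+4=13, value 18+17=35
- item 1+item 5: size 4+9=13, value 11+19=30
- item 1+item 2: size 4+9=13, value 11+18=29
Best: 36 pts.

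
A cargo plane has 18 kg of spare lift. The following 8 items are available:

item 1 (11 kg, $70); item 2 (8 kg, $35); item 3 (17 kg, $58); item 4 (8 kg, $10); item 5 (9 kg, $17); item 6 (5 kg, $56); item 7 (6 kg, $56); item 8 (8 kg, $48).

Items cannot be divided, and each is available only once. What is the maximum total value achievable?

$126

This is a 0/1 knapsack; check combinations near the capacity.
- item 1+item 6: weight 11+5=16, value 70+56=126
- item 1+item 7: weight 11+6=17, value 70+56=126
- item 6+item 7: weight 5+6=11, value 56+56=112
- item 6+item 8: weight 5+8=13, value 56+48=104
- item 7+item 8: weight 6+8=14, value 56+48=104
Best: $126.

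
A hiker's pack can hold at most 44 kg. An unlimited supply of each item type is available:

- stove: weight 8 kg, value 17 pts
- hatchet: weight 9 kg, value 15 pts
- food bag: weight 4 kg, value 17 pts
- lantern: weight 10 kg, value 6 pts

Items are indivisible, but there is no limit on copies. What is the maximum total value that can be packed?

Best value-per-unit is food bag at 17/4, and filling with it alone uses weight 11×4=44. No mix of the others beats 11×17 = 187.

187 pts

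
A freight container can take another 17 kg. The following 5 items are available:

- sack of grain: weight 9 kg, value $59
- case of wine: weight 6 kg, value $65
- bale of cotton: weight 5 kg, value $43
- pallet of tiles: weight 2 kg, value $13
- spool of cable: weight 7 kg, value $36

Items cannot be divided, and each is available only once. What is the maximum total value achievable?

$137

Check high-value combinations within 17 kg:
- sack of grain+case of wine+pallet of tiles: weight 9+6+2=17, value 59+65+13=137
- sack of grain+case of wine: weight 9+6=15, value 59+65=124
- case of wine+bale of cotton+pallet of tiles: weight 6+5+2=13, value 65+43+13=121
- sack of grain+bale of cotton+pallet of tiles: weight 9+5+2=16, value 59+43+13=115
Best: $137.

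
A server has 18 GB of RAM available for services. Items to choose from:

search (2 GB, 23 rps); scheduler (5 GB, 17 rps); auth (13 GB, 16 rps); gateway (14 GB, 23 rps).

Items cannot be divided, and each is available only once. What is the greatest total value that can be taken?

46 rps

Check high-value combinations within 18 GB:
- search+gateway: memory 2+14=16, value 23+23=46
- search+scheduler: memory 2+5=7, value 23+17=40
- search+auth: memory 2+13=15, value 23+16=39
- scheduler+auth: memory 5+13=18, value 17+16=33
- search: memory 2, value 23
Best: 46 rps.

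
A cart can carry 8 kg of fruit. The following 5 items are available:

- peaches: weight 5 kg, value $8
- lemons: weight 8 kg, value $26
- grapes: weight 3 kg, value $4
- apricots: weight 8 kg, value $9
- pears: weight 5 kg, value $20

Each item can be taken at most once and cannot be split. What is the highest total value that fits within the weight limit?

Check high-value combinations within 8 kg:
- lemons: weight 8, value 26
- grapes+pears: weight 3+5=8, value 4+20=24
- pears: weight 5, value 20
- peaches+grapes: weight 5+3=8, value 8+4=12
- apricots: weight 8, value 9
Best: $26.

$26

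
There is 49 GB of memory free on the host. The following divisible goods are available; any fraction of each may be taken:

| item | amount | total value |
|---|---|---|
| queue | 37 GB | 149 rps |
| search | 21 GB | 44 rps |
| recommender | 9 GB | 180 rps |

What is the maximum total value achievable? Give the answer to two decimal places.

Take in order of value per unit:
- recommender (180/9 per unit): all 9 → value 180, running total 180.00
- queue (149/37 per unit): all 37 → value 149, running total 329.00
- search (44/21 per unit): 3 of 21 → value 3×44/21 = 6.2857, running total 335.29
Total 335.29.

335.29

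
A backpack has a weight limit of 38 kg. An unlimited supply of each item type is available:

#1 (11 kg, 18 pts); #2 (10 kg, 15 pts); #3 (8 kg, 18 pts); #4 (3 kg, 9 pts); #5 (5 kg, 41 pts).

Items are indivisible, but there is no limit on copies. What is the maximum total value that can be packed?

Best value-per-unit is #5 at 41/5; filling with it alone gives 7×41 = 287.
Optimal mix: 1×#4 + 7×#5 → weight 38, value 296.

296 pts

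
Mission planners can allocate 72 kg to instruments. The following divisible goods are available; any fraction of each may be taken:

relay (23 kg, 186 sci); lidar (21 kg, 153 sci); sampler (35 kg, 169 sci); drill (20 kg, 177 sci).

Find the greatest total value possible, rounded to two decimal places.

Take in order of value per unit:
- drill (177/20 per unit): all 20 → value 177, running total 177.00
- relay (186/23 per unit): all 23 → value 186, running total 363.00
- lidar (153/21 per unit): all 21 → value 153, running total 516.00
- sampler (169/35 per unit): 8 of 35 → value 8×169/35 = 38.6286, running total 554.63
Total 554.63.

554.63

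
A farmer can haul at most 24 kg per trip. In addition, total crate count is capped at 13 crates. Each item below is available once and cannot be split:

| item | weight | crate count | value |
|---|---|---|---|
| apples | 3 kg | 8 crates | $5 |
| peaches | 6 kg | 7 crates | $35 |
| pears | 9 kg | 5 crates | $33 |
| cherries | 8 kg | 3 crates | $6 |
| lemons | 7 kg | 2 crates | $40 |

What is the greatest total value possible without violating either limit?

$81

Feasible sets respecting both limits:
- peaches+cherries+lemons: weight 21, crate count 12, value 81
- pears+cherries+lemons: weight 24, crate count 10, value 79
- peaches+lemons: weight 13, crate count 9, value 75
Best: $81.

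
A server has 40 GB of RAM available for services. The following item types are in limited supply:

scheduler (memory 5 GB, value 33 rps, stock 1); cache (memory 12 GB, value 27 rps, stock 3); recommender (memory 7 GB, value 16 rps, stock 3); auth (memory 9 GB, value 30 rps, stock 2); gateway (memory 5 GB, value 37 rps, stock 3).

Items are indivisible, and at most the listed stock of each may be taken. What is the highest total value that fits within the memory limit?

204 rps

Top feasible selections:
- 1×scheduler + 2×auth + 3×gateway: memory 38, value 204
- 1×scheduler + 1×recommender + 1×auth + 3×gateway: memory 36, value 190
- 1×scheduler + 1×cache + 1×recommender + 3×gateway: memory 39, value 187
Best: 204 rps.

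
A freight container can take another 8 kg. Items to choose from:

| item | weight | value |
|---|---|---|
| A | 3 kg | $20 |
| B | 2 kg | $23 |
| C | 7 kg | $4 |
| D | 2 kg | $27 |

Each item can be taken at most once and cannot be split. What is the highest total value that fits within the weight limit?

Check high-value combinations within 8 kg:
- A+B+D: weight 3+2+2=7, value 20+23+27=70
- B+D: weight 2+2=4, value 23+27=50
- A+D: weight 3+2=5, value 20+27=47
- A+B: weight 3+2=5, value 20+23=43
Best: $70.

$70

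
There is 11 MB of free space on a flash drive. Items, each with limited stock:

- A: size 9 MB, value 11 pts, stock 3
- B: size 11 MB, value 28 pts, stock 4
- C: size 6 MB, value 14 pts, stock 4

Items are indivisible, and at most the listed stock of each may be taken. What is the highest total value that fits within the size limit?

Best selections within size 11 and stock limits:
- 1×B: size 11, value 28
- 1×C: size 6, value 14
- 1×A: size 9, value 11
Best: 28 pts.

28 pts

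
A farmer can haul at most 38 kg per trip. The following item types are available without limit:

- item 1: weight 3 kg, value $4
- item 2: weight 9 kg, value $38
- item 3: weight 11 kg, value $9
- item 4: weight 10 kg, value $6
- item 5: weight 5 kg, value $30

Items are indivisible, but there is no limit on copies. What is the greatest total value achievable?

Best value-per-unit is item 5 at 30/5; filling with it alone gives 7×30 = 210.
Optimal mix: 1×item 1 + 7×item 5 → weight 38, value 214.

$214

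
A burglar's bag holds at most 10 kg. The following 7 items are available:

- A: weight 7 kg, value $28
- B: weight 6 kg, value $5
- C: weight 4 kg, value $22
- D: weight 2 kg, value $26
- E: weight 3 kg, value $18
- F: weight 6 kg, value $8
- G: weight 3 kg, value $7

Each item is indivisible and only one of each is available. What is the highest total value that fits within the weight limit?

This is a 0/1 knapsack; check combinations near the capacity.
- C+D+E: weight 4+2+3=9, value 22+26+18=66
- C+D+G: weight 4+2+3=9, value 22+26+7=55
- A+D: weight 7+2=9, value 28+26=54
- D+E+G: weight 2+3+3=8, value 26+18+7=51
Best: $66.

$66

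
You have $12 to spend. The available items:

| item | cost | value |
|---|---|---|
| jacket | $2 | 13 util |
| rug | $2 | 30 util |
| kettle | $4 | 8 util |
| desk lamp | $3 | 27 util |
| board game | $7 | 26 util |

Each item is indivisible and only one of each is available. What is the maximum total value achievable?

83 util

Check high-value combinations within $12:
- rug+desk lamp+board game: cost 2+3+7=12, value 30+27+26=83
- jacket+rug+kettle+desk lamp: cost 2+2+4+3=11, value 13+30+8+27=78
- jacket+rug+desk lamp: cost 2+2+3=7, value 13+30+27=70
- jacket+rug+board game: cost 2+2+7=11, value 13+30+26=69
- jacket+desk lamp+board game: cost 2+3+7=12, value 13+27+26=66
Best: 83 util.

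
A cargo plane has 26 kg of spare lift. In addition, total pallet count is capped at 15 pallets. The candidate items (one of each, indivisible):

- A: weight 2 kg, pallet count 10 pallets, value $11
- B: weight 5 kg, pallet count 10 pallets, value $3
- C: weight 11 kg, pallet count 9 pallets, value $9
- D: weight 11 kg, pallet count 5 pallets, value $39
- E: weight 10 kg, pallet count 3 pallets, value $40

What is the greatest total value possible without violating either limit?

Feasible sets respecting both limits:
- D+E: weight 21, pallet count 8, value 79
- A+E: weight 12, pallet count 13, value 51
- A+D: weight 13, pallet count 15, value 50
Best: $79.

$79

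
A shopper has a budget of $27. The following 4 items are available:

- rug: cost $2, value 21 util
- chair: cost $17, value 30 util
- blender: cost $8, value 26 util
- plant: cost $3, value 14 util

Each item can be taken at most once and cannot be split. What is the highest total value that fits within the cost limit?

Check high-value combinations within $27:
- rug+chair+blender: cost 2+17+8=27, value 21+30+26=77
- rug+chair+plant: cost 2+17+3=22, value 21+30+14=65
- rug+blender+plant: cost 2+8+3=13, value 21+26+14=61
- chair+blender: cost 17+8=25, value 30+26=56
Best: 77 util.

77 util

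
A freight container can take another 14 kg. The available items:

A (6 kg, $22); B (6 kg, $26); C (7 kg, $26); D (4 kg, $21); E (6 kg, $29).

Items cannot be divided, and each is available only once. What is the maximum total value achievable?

$55

Check high-value combinations within 14 kg:
- B+E: weight 6+6=12, value 26+29=55
- C+E: weight 7+6=13, value 26+29=55
- B+C: weight 6+7=13, value 26+26=52
- A+E: weight 6+6=12, value 22+29=51
- D+E: weight 4+6=10, value 21+29=50
Best: $55.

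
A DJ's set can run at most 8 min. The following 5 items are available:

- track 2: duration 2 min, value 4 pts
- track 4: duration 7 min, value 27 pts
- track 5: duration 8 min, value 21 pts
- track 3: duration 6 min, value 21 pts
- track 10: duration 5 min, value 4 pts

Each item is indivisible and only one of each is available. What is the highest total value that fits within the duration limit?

Check high-value combinations within 8 min:
- track 4: duration 7, value 27
- track 2+track 3: duration 2+6=8, value 4+21=25
- track 3: duration 6, value 21
- track 5: duration 8, value 21
Best: 27 pts.

27 pts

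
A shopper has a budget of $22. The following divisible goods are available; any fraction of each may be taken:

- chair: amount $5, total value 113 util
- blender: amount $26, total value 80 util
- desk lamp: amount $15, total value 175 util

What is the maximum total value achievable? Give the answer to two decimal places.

294.15

Take in order of value per unit:
- chair (113/5 per unit): all 5 → value 113, running total 113.00
- desk lamp (175/15 per unit): all 15 → value 175, running total 288.00
- blender (80/26 per unit): 2 of 26 → value 2×80/26 = 6.1538, running total 294.15
Total 294.15.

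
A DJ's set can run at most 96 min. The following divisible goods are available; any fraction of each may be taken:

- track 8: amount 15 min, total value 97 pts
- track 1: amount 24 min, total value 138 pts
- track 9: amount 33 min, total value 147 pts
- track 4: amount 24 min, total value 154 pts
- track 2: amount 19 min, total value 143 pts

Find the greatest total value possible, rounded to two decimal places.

Take in order of value per unit:
- track 2 (143/19 per unit): all 19 → value 143, running total 143.00
- track 8 (97/15 per unit): all 15 → value 97, running total 240.00
- track 4 (154/24 per unit): all 24 → value 154, running total 394.00
- track 1 (138/24 per unit): all 24 → value 138, running total 532.00
- track 9 (147/33 per unit): 14 of 33 → value 14×147/33 = 62.3636, running total 594.36
Total 594.36.

594.36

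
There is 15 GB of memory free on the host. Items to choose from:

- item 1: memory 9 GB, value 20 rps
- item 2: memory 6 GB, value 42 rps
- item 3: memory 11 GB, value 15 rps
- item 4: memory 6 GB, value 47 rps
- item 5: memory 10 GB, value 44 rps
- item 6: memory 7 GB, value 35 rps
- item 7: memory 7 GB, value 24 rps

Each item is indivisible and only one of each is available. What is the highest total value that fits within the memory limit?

89 rps

Check high-value combinations within 15 GB:
- item 2+item 4: memory 6+6=12, value 42+47=89
- item 4+item 6: memory 6+7=13, value 47+35=82
- item 2+item 6: memory 6+7=13, value 42+35=77
- item 4+item 7: memory 6+7=13, value 47+24=71
- item 1+item 4: memory 9+6=15, value 20+47=67
Best: 89 rps.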